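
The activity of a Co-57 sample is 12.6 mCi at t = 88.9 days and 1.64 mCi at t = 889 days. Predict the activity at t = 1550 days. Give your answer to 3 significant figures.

Over Δt = 889 − 88.9 = 800.1 days, the level fell by a factor of 12.6/1.64 ≈ 7.6829.
n = log₂(7.6829) ≈ 2.9417 half-lives, so t½ = 800.1/2.9417 ≈ 271.99 days.
From t = 889 to t = 1550: 1.64 × (1/2)^((1550−889)/271.99) ≈ 0.30428 mCi.

0.304 mCi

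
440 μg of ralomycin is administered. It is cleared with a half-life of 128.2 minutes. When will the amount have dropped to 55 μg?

384.6 minutes

55/440 = 1/8, so 3 half-lives have elapsed.
t = 3 × 128.2 = 384.6 minutes.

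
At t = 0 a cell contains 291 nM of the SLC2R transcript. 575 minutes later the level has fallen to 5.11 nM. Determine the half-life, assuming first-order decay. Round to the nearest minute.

A/A₀ = 5.11/291 ≈ 0.01756.
n = log₂(56.947) ≈ 5.8316 half-lives elapsed in 575 minutes.
t½ = 575/5.8316 ≈ 98.602 minutes.

99 minutes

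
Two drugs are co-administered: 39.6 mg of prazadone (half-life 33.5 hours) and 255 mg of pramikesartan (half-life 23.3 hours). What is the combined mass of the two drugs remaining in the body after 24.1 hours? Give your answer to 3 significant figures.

prazadone: 39.6 × (1/2)^(24.1/33.5) = 39.6 × (1/2)^0.7194 ≈ 24.051 mg.
pramikesartan: 255 × (1/2)^(24.1/23.3) = 255 × (1/2)^1.0343 ≈ 124.5 mg.
Total = 24.051 + 124.5 ≈ 148.55 mg.

149 mg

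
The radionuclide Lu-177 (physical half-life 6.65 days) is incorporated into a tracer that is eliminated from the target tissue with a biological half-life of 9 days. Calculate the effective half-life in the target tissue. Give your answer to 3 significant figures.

3.82 days

1/t_eff = 1/t_phys + 1/t_biol = 1/6.65 + 1/9 = 0.26149 per day.
t_eff = 6.65 × 9 / (6.65 + 9) ≈ 3.8243 days.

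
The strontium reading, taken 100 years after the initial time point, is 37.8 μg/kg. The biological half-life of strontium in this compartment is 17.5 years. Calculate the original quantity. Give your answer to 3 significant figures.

Number of half-lives elapsed: n = 100/17.5 ≈ 5.7143.
A₀ = A × 2^n = 37.8 × 2^5.7143 = 37.8 × 52.501 ≈ 1984.6 μg/kg.

1980 μg/kg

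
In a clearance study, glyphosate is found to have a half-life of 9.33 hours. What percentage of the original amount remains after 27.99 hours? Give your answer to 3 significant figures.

n = 27.99/9.33 ≈ 3 half-lives.
Fraction remaining = (1/2)^3 ≈ 0.125, i.e. 12.5%.

12.5%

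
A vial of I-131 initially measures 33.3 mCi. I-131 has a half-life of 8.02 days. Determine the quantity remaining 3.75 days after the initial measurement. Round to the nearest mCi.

24 mCi

Number of half-lives: n = 3.75/8.02 ≈ 0.46758.
Remaining = 33.3 × (1/2)^0.46758 = 33.3 × 0.72318 ≈ 24.082 mCi.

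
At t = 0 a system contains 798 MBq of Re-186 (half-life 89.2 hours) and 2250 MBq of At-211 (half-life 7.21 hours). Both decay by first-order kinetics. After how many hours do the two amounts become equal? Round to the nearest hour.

Set 798·(1/2)^(t/89.2) = 2250·(1/2)^(t/7.21).
Taking log₂: log₂(798/2250) = t·(1/89.2 − 1/7.21).
log₂(0.35467) = -1.4955; 1/89.2 − 1/7.21 = -0.12749.
t = -1.4955 / -0.12749 ≈ 11.73 hours.

12 hours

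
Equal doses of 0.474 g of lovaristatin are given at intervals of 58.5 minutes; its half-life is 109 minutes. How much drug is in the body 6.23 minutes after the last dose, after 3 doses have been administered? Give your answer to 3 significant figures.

0.986 g

The 3 doses were given 123.23, 64.73, 6.23 minutes ago.
Total = 0.474·(1/2)^(123.23/109) + 0.474·(1/2)^(64.73/109) + 0.474·(1/2)^(6.23/109)
      = 0.2165 + 0.31406 + 0.45559 ≈ 0.98614 g.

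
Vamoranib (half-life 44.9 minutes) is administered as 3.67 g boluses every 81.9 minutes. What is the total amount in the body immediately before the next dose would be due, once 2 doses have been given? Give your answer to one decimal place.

The 2 doses were given 163.8, 81.9 minutes ago.
Total = 3.67·(1/2)^(163.8/44.9) + 3.67·(1/2)^(81.9/44.9)
      = 0.29274 + 1.0365 ≈ 1.3292 g.

1.3 g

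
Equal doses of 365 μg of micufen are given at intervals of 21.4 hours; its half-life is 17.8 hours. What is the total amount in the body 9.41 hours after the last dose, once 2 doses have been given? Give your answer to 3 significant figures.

363 μg

The 2 doses were given 30.81, 9.41 hours ago.
Total = 365·(1/2)^(30.81/17.8) + 365·(1/2)^(9.41/17.8)
      = 109.96 + 253.02 ≈ 362.98 μg.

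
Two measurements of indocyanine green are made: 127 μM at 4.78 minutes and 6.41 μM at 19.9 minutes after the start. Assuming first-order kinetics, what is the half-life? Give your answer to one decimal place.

3.5 minutes

Over Δt = 19.9 − 4.78 = 15.12 minutes, the level fell by a factor of 127/6.41 ≈ 19.813.
n = log₂(19.813) ≈ 4.3084 half-lives, so t½ = 15.12/4.3084 ≈ 3.5095 minutes.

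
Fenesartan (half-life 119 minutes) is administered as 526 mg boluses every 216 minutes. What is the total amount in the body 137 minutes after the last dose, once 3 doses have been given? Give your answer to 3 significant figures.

323 mg

The 3 doses were given 569, 353, 137 minutes ago.
Total = 526·(1/2)^(569/119) + 526·(1/2)^(353/119) + 526·(1/2)^(137/119)
      = 19.125 + 67.3 + 236.82 ≈ 323.25 mg.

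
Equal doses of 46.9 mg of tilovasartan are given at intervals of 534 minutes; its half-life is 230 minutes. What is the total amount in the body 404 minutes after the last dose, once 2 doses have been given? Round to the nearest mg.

The 2 doses were given 938, 404 minutes ago.
Total = 46.9·(1/2)^(938/230) + 46.9·(1/2)^(404/230)
      = 2.7765 + 13.881 ≈ 16.657 mg.

17 mg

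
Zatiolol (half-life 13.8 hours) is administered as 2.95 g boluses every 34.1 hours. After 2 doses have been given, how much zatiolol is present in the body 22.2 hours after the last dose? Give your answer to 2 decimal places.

The 2 doses were given 56.3, 22.2 hours ago.
Total = 2.95·(1/2)^(56.3/13.8) + 2.95·(1/2)^(22.2/13.8)
      = 0.17446 + 0.96729 ≈ 1.1418 g.

1.14 g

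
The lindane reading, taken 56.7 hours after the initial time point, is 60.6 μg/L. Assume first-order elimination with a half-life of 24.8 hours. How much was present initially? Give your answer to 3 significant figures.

Number of half-lives elapsed: n = 56.7/24.8 ≈ 2.2863.
A₀ = A × 2^n = 60.6 × 2^2.2863 = 60.6 × 4.878 ≈ 295.61 μg/L.

296 μg/L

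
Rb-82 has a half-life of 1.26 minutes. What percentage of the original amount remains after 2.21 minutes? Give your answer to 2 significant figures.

n = 2.21/1.26 ≈ 1.754 half-lives.
Fraction remaining = (1/2)^1.754 ≈ 0.29649, i.e. 29.649%.

30%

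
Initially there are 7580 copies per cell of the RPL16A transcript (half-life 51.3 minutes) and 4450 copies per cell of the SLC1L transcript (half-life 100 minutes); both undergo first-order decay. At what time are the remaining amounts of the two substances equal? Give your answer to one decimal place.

Set 7580·(1/2)^(t/51.3) = 4450·(1/2)^(t/100).
Taking log₂: log₂(7580/4450) = t·(1/51.3 − 1/100).
log₂(1.7034) = 0.76839; 1/51.3 − 1/100 = 0.0094932.
t = 0.76839 / 0.0094932 ≈ 80.942 minutes.

80.9 minutes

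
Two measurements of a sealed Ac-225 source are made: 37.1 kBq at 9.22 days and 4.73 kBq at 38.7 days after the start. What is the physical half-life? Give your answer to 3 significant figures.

9.92 days

Over Δt = 38.7 − 9.22 = 29.48 days, the level fell by a factor of 37.1/4.73 ≈ 7.8436.
n = log₂(7.8436) ≈ 2.9715 half-lives, so t½ = 29.48/2.9715 ≈ 9.9209 days.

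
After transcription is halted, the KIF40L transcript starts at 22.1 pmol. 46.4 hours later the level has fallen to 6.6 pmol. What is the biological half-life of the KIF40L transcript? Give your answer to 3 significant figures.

A/A₀ = 6.6/22.1 ≈ 0.29864.
n = log₂(3.3485) ≈ 1.7435 half-lives elapsed in 46.4 hours.
t½ = 46.4/1.7435 ≈ 26.613 hours.

26.6 hours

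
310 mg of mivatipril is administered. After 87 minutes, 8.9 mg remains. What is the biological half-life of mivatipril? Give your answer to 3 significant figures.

A/A₀ = 8.9/310 ≈ 0.02871.
n = log₂(34.831) ≈ 5.1223 half-lives elapsed in 87 minutes.
t½ = 87/5.1223 ≈ 16.984 minutes.

17.0 minutes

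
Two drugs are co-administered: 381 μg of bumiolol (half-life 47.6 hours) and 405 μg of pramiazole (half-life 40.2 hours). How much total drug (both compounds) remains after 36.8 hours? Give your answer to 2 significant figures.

bumiolol: 381 × (1/2)^(36.8/47.6) = 381 × (1/2)^0.77311 ≈ 222.94 μg.
pramiazole: 405 × (1/2)^(36.8/40.2) = 405 × (1/2)^0.91542 ≈ 214.73 μg.
Total = 222.94 + 214.73 ≈ 437.67 μg.

440 μg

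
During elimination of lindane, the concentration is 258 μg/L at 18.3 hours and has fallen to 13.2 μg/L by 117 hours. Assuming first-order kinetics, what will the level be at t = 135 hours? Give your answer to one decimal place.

Over Δt = 117 − 18.3 = 98.7 hours, the level fell by a factor of 258/13.2 ≈ 19.545.
n = log₂(19.545) ≈ 4.2888 half-lives, so t½ = 98.7/4.2888 ≈ 23.014 hours.
From t = 117 to t = 135: 13.2 × (1/2)^((135−117)/23.014) ≈ 7.6758 μg/L.

7.7 μg/L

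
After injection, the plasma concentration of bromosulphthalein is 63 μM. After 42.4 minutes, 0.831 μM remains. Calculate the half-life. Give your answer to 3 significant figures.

6.79 minutes

A/A₀ = 0.831/63 ≈ 0.01319.
n = log₂(75.812) ≈ 6.2444 half-lives elapsed in 42.4 minutes.
t½ = 42.4/6.2444 ≈ 6.7901 minutes.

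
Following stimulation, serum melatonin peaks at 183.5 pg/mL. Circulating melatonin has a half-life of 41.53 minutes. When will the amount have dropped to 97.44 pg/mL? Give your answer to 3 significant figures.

37.9 minutes

Fraction remaining = 97.44/183.5 ≈ 0.53101.
n = log₂(183.5/97.44) = ln(1.8832)/ln 2 ≈ 0.91319 half-lives.
t = n × t½ = 0.91319 × 41.53 ≈ 37.925 minutes.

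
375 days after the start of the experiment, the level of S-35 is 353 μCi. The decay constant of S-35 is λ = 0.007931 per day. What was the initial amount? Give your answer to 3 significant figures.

t½ = ln 2 / λ = 0.69315 / 0.007931 ≈ 87.397 days.
Number of half-lives elapsed: n = 375/87.397 ≈ 4.2908.
A₀ = A × 2^n = 353 × 2^4.2908 = 353 × 19.572 ≈ 6909.1 μCi.

6910 μCi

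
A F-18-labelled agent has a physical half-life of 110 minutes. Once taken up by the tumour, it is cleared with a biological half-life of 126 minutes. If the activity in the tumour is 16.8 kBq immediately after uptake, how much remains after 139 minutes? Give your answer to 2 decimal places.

1/t_eff = 1/t_phys + 1/t_biol = 1/110 + 1/126 = 0.017027 per minute.
t_eff = 110 × 126 / (110 + 126) ≈ 58.729 minutes.
Remaining = 16.8 × (1/2)^(139/58.729) = 16.8 × (1/2)^2.3668 ≈ 3.2571 kBq.

3.26 kBq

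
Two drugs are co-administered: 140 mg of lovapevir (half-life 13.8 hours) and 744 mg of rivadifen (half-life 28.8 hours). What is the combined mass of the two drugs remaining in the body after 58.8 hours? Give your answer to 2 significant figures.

lovapevir: 140 × (1/2)^(58.8/13.8) = 140 × (1/2)^4.2609 ≈ 7.3026 mg.
rivadifen: 744 × (1/2)^(58.8/28.8) = 744 × (1/2)^2.0417 ≈ 180.7 mg.
Total = 7.3026 + 180.7 ≈ 188.01 mg.

190 mg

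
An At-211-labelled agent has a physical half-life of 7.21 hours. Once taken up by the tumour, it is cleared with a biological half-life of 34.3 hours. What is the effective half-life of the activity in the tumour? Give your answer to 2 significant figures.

6.0 hours

1/t_eff = 1/t_phys + 1/t_biol = 1/7.21 + 1/34.3 = 0.16785 per hour.
t_eff = 7.21 × 34.3 / (7.21 + 34.3) ≈ 5.9577 hours.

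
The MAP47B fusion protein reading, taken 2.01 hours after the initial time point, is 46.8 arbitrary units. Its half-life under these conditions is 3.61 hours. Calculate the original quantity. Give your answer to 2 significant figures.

Number of half-lives elapsed: n = 2.01/3.61 ≈ 0.55679.
A₀ = A × 2^n = 46.8 × 2^0.55679 = 46.8 × 1.471 ≈ 68.842 arbitrary units.

69 arbitrary units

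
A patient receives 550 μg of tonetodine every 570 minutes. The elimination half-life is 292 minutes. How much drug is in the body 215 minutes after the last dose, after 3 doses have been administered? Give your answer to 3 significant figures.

The 3 doses were given 1355, 785, 215 minutes ago.
Total = 550·(1/2)^(1355/292) + 550·(1/2)^(785/292) + 550·(1/2)^(215/292)
      = 22.053 + 85.327 + 330.15 ≈ 437.53 μg.

438 μg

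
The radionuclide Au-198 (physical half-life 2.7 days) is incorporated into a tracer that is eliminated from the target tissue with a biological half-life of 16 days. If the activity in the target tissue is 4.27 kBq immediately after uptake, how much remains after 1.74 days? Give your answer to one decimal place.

1/t_eff = 1/t_phys + 1/t_biol = 1/2.7 + 1/16 = 0.43287 per day.
t_eff = 2.7 × 16 / (2.7 + 16) ≈ 2.3102 days.
Remaining = 4.27 × (1/2)^(1.74/2.3102) = 4.27 × (1/2)^0.75319 ≈ 2.5333 kBq.

2.5 kBq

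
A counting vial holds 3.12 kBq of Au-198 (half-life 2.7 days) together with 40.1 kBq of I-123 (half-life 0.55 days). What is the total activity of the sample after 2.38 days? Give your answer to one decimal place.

Au-198: 3.12 × (1/2)^(2.38/2.7) = 3.12 × (1/2)^0.88148 ≈ 1.6936 kBq.
I-123: 40.1 × (1/2)^(2.38/0.55) = 40.1 × (1/2)^4.3273 ≈ 1.9976 kBq.
Total = 1.6936 + 1.9976 ≈ 3.6912 kBq.

3.7 kBq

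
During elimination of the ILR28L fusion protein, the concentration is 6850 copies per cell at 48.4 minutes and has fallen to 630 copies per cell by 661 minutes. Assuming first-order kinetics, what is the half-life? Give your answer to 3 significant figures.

178 minutes

Over Δt = 661 − 48.4 = 612.6 minutes, the level fell by a factor of 6850/630 ≈ 10.873.
n = log₂(10.873) ≈ 3.4427 half-lives, so t½ = 612.6/3.4427 ≈ 177.94 minutes.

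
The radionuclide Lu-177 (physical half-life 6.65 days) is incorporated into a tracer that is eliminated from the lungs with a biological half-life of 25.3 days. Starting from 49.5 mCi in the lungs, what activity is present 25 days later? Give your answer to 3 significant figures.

1/t_eff = 1/t_phys + 1/t_biol = 1/6.65 + 1/25.3 = 0.1899 per day.
t_eff = 6.65 × 25.3 / (6.65 + 25.3) ≈ 5.2659 days.
Remaining = 49.5 × (1/2)^(25/5.2659) = 49.5 × (1/2)^4.7475 ≈ 1.8427 mCi.

1.84 mCi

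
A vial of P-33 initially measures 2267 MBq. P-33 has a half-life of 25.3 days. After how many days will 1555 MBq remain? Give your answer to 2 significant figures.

14 days

Fraction remaining = 1555/2267 ≈ 0.68593.
n = log₂(2267/1555) = ln(1.4579)/ln 2 ≈ 0.54387 half-lives.
t = n × t½ = 0.54387 × 25.3 ≈ 13.76 days.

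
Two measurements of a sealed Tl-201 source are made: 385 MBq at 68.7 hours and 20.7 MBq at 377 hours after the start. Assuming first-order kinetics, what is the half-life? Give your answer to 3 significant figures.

Over Δt = 377 − 68.7 = 308.3 hours, the level fell by a factor of 385/20.7 ≈ 18.599.
n = log₂(18.599) ≈ 4.2172 half-lives, so t½ = 308.3/4.2172 ≈ 73.106 hours.

73.1 hours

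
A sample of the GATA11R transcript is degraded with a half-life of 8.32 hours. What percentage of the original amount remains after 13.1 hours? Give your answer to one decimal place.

33.6%

n = 13.1/8.32 ≈ 1.5745 half-lives.
Fraction remaining = (1/2)^1.5745 ≈ 0.33575, i.e. 33.575%.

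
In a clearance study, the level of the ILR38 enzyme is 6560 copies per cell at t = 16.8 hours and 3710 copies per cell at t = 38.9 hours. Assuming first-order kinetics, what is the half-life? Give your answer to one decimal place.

26.9 hours

Over Δt = 38.9 − 16.8 = 22.1 hours, the level fell by a factor of 6560/3710 ≈ 1.7682.
n = log₂(1.7682) ≈ 0.82228 half-lives, so t½ = 22.1/0.82228 ≈ 26.877 hours.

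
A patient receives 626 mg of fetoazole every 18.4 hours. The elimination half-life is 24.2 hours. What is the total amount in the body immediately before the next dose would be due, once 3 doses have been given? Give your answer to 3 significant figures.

The 3 doses were given 55.2, 36.8, 18.4 hours ago.
Total = 626·(1/2)^(55.2/24.2) + 626·(1/2)^(36.8/24.2) + 626·(1/2)^(18.4/24.2)
      = 128.8 + 218.18 + 369.57 ≈ 716.55 mg.

717 mg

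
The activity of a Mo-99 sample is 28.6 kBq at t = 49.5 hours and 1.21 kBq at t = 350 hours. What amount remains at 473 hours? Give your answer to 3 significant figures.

0.332 kBq

Over Δt = 350 − 49.5 = 300.5 hours, the level fell by a factor of 28.6/1.21 ≈ 23.636.
n = log₂(23.636) ≈ 4.5629 half-lives, so t½ = 300.5/4.5629 ≈ 65.857 hours.
From t = 350 to t = 473: 1.21 × (1/2)^((473−350)/65.857) ≈ 0.33155 kBq.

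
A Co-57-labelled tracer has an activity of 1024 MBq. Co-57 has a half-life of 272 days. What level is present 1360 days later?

32 MBq

Elapsed time is 5 half-lives (1360/272).
Each half-life halves the amount: 1024 × (1/2)^5 = 1024/32 = 32 MBq.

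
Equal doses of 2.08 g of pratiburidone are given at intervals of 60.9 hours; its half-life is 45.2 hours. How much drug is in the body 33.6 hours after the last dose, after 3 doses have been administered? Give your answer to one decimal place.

The 3 doses were given 155.4, 94.5, 33.6 hours ago.
Total = 2.08·(1/2)^(155.4/45.2) + 2.08·(1/2)^(94.5/45.2) + 2.08·(1/2)^(33.6/45.2)
      = 0.19191 + 0.48831 + 1.2425 ≈ 1.9227 g.

1.9 g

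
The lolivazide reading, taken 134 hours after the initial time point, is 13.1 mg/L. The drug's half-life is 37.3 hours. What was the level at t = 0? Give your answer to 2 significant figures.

Number of half-lives elapsed: n = 134/37.3 ≈ 3.5925.
A₀ = A × 2^n = 13.1 × 2^3.5925 = 13.1 × 12.063 ≈ 158.02 mg/L.

160 mg/L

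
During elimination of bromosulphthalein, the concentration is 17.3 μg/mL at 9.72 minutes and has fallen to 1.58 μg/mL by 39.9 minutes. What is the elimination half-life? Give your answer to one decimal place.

Over Δt = 39.9 − 9.72 = 30.18 minutes, the level fell by a factor of 17.3/1.58 ≈ 10.949.
n = log₂(10.949) ≈ 3.4528 half-lives, so t½ = 30.18/3.4528 ≈ 8.7408 minutes.

8.7 minutes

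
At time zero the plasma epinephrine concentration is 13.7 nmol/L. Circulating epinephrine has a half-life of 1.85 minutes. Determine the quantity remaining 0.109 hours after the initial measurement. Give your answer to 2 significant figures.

1.2 nmol/L

Convert the elapsed time: 0.109 hours = 6.54 minutes.
Number of half-lives: n = 6.54/1.85 ≈ 3.5351.
Remaining = 13.7 × (1/2)^3.5351 = 13.7 × 0.086262 ≈ 1.1818 nmol/L.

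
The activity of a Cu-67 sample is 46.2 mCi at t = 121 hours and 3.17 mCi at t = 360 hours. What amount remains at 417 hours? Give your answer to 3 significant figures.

1.67 mCi

Over Δt = 360 − 121 = 239 hours, the level fell by a factor of 46.2/3.17 ≈ 14.574.
n = log₂(14.574) ≈ 3.8653 half-lives, so t½ = 239/3.8653 ≈ 61.832 hours.
From t = 360 to t = 417: 3.17 × (1/2)^((417−360)/61.832) ≈ 1.6732 mCi.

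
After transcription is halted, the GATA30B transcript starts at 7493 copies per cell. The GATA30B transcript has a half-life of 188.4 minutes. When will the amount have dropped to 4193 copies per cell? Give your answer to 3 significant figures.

158 minutes

Fraction remaining = 4193/7493 ≈ 0.55959.
n = log₂(7493/4193) = ln(1.787)/ln 2 ≈ 0.83756 half-lives.
t = n × t½ = 0.83756 × 188.4 ≈ 157.8 minutes.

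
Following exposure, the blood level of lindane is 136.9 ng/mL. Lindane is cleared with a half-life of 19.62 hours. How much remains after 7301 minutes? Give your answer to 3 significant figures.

Convert the elapsed time: 7301 minutes = 121.683 hours.
Number of half-lives: n = 121.683/19.62 ≈ 6.202.
Remaining = 136.9 × (1/2)^6.202 = 136.9 × 0.013583 ≈ 1.8596 ng/mL.

1.86 ng/mL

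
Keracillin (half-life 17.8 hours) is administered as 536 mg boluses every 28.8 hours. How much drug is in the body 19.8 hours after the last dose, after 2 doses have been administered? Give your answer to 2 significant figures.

330 mg

The 2 doses were given 48.6, 19.8 hours ago.
Total = 536·(1/2)^(48.6/17.8) + 536·(1/2)^(19.8/17.8)
      = 80.77 + 247.92 ≈ 328.69 mg.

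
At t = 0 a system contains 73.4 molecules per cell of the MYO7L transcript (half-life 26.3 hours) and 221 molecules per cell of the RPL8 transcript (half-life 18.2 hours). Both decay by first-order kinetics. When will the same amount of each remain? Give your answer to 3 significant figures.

Set 73.4·(1/2)^(t/26.3) = 221·(1/2)^(t/18.2).
Taking log₂: log₂(73.4/221) = t·(1/26.3 − 1/18.2).
log₂(0.33213) = -1.5902; 1/26.3 − 1/18.2 = -0.016922.
t = -1.5902 / -0.016922 ≈ 93.971 hours.

94.0 hours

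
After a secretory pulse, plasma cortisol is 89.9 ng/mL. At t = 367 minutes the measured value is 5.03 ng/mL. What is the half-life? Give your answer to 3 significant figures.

88.2 minutes

A/A₀ = 5.03/89.9 ≈ 0.055951.
n = log₂(17.873) ≈ 4.1597 half-lives elapsed in 367 minutes.
t½ = 367/4.1597 ≈ 88.228 minutes.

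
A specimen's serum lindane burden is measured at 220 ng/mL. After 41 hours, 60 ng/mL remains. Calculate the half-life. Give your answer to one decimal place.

21.9 hours

A/A₀ = 60/220 ≈ 0.27273.
n = log₂(3.6667) ≈ 1.8745 half-lives elapsed in 41 hours.
t½ = 41/1.8745 ≈ 21.873 hours.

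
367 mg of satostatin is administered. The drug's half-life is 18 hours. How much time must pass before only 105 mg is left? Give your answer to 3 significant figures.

32.5 hours

Fraction remaining = 105/367 ≈ 0.2861.
n = log₂(367/105) = ln(3.4952)/ln 2 ≈ 1.8054 half-lives.
t = n × t½ = 1.8054 × 18 ≈ 32.497 hours.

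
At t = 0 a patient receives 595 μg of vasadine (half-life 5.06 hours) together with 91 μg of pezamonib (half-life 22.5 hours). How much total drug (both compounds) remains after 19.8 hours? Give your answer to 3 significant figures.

vasadine: 595 × (1/2)^(19.8/5.06) = 595 × (1/2)^3.913 ≈ 39.498 μg.
pezamonib: 91 × (1/2)^(19.8/22.5) = 91 × (1/2)^0.88 ≈ 49.446 μg.
Total = 39.498 + 49.446 ≈ 88.944 μg.

88.9 μg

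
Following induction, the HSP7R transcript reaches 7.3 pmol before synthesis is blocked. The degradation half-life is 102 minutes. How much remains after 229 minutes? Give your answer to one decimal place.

1.5 pmol

Number of half-lives: n = 229/102 ≈ 2.2451.
Remaining = 7.3 × (1/2)^2.2451 = 7.3 × 0.21094 ≈ 1.5399 pmol.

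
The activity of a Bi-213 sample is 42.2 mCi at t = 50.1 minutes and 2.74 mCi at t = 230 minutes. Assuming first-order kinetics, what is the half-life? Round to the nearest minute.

46 minutes

Over Δt = 230 − 50.1 = 179.9 minutes, the level fell by a factor of 42.2/2.74 ≈ 15.401.
n = log₂(15.401) ≈ 3.945 half-lives, so t½ = 179.9/3.945 ≈ 45.602 minutes.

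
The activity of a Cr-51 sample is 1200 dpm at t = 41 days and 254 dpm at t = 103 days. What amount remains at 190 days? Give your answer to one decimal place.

Over Δt = 103 − 41 = 62 days, the level fell by a factor of 1200/254 ≈ 4.7244.
n = log₂(4.7244) ≈ 2.2401 half-lives, so t½ = 62/2.2401 ≈ 27.677 days.
From t = 103 to t = 190: 254 × (1/2)^((190−103)/27.677) ≈ 28.746 dpm.

28.7 dpm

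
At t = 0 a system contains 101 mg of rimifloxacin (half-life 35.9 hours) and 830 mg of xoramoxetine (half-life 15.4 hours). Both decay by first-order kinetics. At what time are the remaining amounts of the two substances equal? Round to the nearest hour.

82 hours

Set 101·(1/2)^(t/35.9) = 830·(1/2)^(t/15.4).
Taking log₂: log₂(101/830) = t·(1/35.9 − 1/15.4).
log₂(0.12169) = -3.0388; 1/35.9 − 1/15.4 = -0.03708.
t = -3.0388 / -0.03708 ≈ 81.952 hours.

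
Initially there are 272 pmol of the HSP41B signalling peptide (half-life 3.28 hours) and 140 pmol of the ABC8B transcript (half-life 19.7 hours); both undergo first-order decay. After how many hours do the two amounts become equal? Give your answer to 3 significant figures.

Set 272·(1/2)^(t/3.28) = 140·(1/2)^(t/19.7).
Taking log₂: log₂(272/140) = t·(1/3.28 − 1/19.7).
log₂(1.9429) = 0.95818; 1/3.28 − 1/19.7 = 0.25412.
t = 0.95818 / 0.25412 ≈ 3.7706 hours.

3.77 hours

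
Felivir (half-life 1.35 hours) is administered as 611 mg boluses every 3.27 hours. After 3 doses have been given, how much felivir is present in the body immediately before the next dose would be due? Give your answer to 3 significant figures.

The 3 doses were given 9.81, 6.54, 3.27 hours ago.
Total = 611·(1/2)^(9.81/1.35) + 611·(1/2)^(6.54/1.35) + 611·(1/2)^(3.27/1.35)
      = 3.9679 + 21.268 + 113.99 ≈ 139.23 mg.

139 mg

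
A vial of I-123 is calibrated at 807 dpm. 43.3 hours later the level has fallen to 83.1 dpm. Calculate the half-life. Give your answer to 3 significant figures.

13.2 hours

A/A₀ = 83.1/807 ≈ 0.10297.
n = log₂(9.7112) ≈ 3.2796 half-lives elapsed in 43.3 hours.
t½ = 43.3/3.2796 ≈ 13.203 hours.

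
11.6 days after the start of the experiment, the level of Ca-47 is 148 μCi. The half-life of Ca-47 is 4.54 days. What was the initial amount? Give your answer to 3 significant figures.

Number of half-lives elapsed: n = 11.6/4.54 ≈ 2.5551.
A₀ = A × 2^n = 148 × 2^2.5551 = 148 × 5.8769 ≈ 869.79 μCi.

870 μCi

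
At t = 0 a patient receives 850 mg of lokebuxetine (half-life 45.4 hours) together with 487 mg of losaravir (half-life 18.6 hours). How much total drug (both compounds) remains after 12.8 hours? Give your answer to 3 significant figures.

1000 mg

lokebuxetine: 850 × (1/2)^(12.8/45.4) = 850 × (1/2)^0.28194 ≈ 699.11 mg.
losaravir: 487 × (1/2)^(12.8/18.6) = 487 × (1/2)^0.68817 ≈ 302.25 mg.
Total = 699.11 + 302.25 ≈ 1001.4 mg.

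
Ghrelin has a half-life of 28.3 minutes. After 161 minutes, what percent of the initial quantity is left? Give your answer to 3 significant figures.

1.94%

n = 161/28.3 ≈ 5.689 half-lives.
Fraction remaining = (1/2)^5.689 ≈ 0.019383, i.e. 1.9383%.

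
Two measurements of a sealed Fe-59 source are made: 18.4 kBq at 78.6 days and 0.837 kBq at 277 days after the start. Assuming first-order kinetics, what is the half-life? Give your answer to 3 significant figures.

44.5 days

Over Δt = 277 − 78.6 = 198.4 days, the level fell by a factor of 18.4/0.837 ≈ 21.983.
n = log₂(21.983) ≈ 4.4583 half-lives, so t½ = 198.4/4.4583 ≈ 44.501 days.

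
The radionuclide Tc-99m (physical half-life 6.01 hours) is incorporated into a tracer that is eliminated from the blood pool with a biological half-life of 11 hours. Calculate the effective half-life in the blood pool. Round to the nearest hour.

1/t_eff = 1/t_phys + 1/t_biol = 1/6.01 + 1/11 = 0.2573 per hour.
t_eff = 6.01 × 11 / (6.01 + 11) ≈ 3.8865 hours.

4 hours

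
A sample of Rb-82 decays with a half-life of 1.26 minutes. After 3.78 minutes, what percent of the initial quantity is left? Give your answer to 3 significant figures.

n = 3.78/1.26 ≈ 3 half-lives.
Fraction remaining = (1/2)^3 ≈ 0.125, i.e. 12.5%.

12.5%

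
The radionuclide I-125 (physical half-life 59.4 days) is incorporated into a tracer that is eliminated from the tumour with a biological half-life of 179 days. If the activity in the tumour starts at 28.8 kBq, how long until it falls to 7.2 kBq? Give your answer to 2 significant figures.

1/t_eff = 1/t_phys + 1/t_biol = 1/59.4 + 1/179 = 0.022422 per day.
t_eff = 59.4 × 179 / (59.4 + 179) ≈ 44.6 days.
n = log₂(28.8/7.2) ≈ 2; t = 2 × 44.6 ≈ 89.2 days.

89 days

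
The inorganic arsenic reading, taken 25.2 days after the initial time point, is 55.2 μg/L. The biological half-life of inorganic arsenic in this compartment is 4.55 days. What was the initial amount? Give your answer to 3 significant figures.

Number of half-lives elapsed: n = 25.2/4.55 ≈ 5.5385.
A₀ = A × 2^n = 55.2 × 2^5.5385 = 55.2 × 46.478 ≈ 2565.6 μg/L.

2570 μg/L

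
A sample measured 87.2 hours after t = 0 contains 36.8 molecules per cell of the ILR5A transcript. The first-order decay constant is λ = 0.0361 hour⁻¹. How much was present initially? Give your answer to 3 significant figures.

t½ = ln 2 / λ = 0.69315 / 0.0361 ≈ 19.201 hours.
Number of half-lives elapsed: n = 87.2/19.201 ≈ 4.5415.
A₀ = A × 2^n = 36.8 × 2^4.5415 = 36.8 × 23.288 ≈ 856.98 molecules per cell.

857 molecules per cell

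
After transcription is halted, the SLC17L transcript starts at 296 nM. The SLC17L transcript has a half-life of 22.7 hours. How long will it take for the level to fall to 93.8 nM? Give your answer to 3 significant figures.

Fraction remaining = 93.8/296 ≈ 0.31689.
n = log₂(296/93.8) = ln(3.1557)/ln 2 ≈ 1.6579 half-lives.
t = n × t½ = 1.6579 × 22.7 ≈ 37.635 hours.

37.6 hours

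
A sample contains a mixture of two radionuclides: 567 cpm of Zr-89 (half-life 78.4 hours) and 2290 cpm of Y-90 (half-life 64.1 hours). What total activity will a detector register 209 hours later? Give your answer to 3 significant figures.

328 cpm

Zr-89: 567 × (1/2)^(209/78.4) = 567 × (1/2)^2.6658 ≈ 89.35 cpm.
Y-90: 2290 × (1/2)^(209/64.1) = 2290 × (1/2)^3.2605 ≈ 238.96 cpm.
Total = 89.35 + 238.96 ≈ 328.31 cpm.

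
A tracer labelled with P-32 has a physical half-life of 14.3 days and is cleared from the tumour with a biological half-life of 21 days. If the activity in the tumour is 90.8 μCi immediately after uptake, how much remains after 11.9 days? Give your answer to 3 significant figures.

1/t_eff = 1/t_phys + 1/t_biol = 1/14.3 + 1/21 = 0.11755 per day.
t_eff = 14.3 × 21 / (14.3 + 21) ≈ 8.5071 days.
Remaining = 90.8 × (1/2)^(11.9/8.5071) = 90.8 × (1/2)^1.3988 ≈ 34.435 μCi.

34.4 μCi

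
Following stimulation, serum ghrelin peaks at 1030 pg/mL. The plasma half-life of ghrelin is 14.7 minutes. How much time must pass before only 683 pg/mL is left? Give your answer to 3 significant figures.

Fraction remaining = 683/1030 ≈ 0.66311.
n = log₂(1030/683) = ln(1.5081)/ln 2 ≈ 0.59269 half-lives.
t = n × t½ = 0.59269 × 14.7 ≈ 8.7125 minutes.

8.71 minutes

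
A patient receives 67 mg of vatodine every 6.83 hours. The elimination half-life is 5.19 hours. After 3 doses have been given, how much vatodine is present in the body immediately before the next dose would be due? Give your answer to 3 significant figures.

The 3 doses were given 20.49, 13.66, 6.83 hours ago.
Total = 67·(1/2)^(20.49/5.19) + 67·(1/2)^(13.66/5.19) + 67·(1/2)^(6.83/5.19)
      = 4.3413 + 10.809 + 26.91 ≈ 42.06 mg.

42.1 mg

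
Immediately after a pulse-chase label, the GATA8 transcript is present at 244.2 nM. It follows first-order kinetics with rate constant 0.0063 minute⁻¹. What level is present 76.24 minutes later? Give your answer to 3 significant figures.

t½ = ln 2 / λ = 0.69315 / 0.0063 ≈ 110.02 minutes.
Number of half-lives: n = 76.24/110.02 ≈ 0.69294.
Remaining = 244.2 × (1/2)^0.69294 = 244.2 × 0.61859 ≈ 151.06 nM.

151 nM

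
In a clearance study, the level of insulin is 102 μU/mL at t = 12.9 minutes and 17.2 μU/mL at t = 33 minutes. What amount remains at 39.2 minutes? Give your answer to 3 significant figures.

9.93 μU/mL

Over Δt = 33 − 12.9 = 20.1 minutes, the level fell by a factor of 102/17.2 ≈ 5.9302.
n = log₂(5.9302) ≈ 2.5681 half-lives, so t½ = 20.1/2.5681 ≈ 7.8268 minutes.
From t = 33 to t = 39.2: 17.2 × (1/2)^((39.2−33)/7.8268) ≈ 9.9327 μU/mL.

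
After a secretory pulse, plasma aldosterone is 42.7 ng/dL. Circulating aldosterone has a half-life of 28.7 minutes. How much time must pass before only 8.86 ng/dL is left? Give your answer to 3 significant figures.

65.1 minutes

Fraction remaining = 8.86/42.7 ≈ 0.20749.
n = log₂(42.7/8.86) = ln(4.8194)/ln 2 ≈ 2.2689 half-lives.
t = n × t½ = 2.2689 × 28.7 ≈ 65.116 minutes.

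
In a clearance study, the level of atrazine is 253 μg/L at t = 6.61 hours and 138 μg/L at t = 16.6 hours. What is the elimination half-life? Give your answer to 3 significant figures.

11.4 hours

Over Δt = 16.6 − 6.61 = 9.99 hours, the level fell by a factor of 253/138 ≈ 1.8333.
n = log₂(1.8333) ≈ 0.87447 half-lives, so t½ = 9.99/0.87447 ≈ 11.424 hours.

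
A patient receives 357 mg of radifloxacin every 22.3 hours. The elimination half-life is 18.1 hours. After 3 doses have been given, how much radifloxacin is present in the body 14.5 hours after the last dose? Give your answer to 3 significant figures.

The 3 doses were given 59.1, 36.8, 14.5 hours ago.
Total = 357·(1/2)^(59.1/18.1) + 357·(1/2)^(36.8/18.1) + 357·(1/2)^(14.5/18.1)
      = 37.132 + 87.223 + 204.89 ≈ 329.24 mg.

329 mg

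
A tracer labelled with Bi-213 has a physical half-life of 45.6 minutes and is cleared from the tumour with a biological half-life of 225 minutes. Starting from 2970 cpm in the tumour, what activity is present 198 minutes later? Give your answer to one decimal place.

79.6 cpm

1/t_eff = 1/t_phys + 1/t_biol = 1/45.6 + 1/225 = 0.026374 per minute.
t_eff = 45.6 × 225 / (45.6 + 225) ≈ 37.916 minutes.
Remaining = 2970 × (1/2)^(198/37.916) = 2970 × (1/2)^5.2221 ≈ 79.569 cpm.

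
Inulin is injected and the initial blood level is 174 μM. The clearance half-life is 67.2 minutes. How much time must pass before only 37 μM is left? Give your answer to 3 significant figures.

150 minutes

Fraction remaining = 37/174 ≈ 0.21264.
n = log₂(174/37) = ln(4.7027)/ln 2 ≈ 2.2335 half-lives.
t = n × t½ = 2.2335 × 67.2 ≈ 150.09 minutes.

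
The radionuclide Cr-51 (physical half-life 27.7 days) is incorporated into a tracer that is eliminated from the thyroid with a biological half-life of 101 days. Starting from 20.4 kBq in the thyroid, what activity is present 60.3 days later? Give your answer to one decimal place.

3.0 kBq

1/t_eff = 1/t_phys + 1/t_biol = 1/27.7 + 1/101 = 0.046002 per day.
t_eff = 27.7 × 101 / (27.7 + 101) ≈ 21.738 days.
Remaining = 20.4 × (1/2)^(60.3/21.738) = 20.4 × (1/2)^2.7739 ≈ 2.9826 kBq.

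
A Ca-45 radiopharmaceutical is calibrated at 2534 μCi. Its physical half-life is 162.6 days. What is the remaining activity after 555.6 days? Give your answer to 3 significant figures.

237 μCi

Number of half-lives: n = 555.6/162.6 ≈ 3.417.
Remaining = 2534 × (1/2)^3.417 = 2534 × 0.093624 ≈ 237.24 μCi.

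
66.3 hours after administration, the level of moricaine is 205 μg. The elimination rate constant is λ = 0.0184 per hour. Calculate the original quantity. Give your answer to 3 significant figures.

694 μg

t½ = ln 2 / λ = 0.69315 / 0.0184 ≈ 37.671 hours.
Number of half-lives elapsed: n = 66.3/37.671 ≈ 1.76.
A₀ = A × 2^n = 205 × 2^1.76 = 205 × 3.3869 ≈ 694.32 μg.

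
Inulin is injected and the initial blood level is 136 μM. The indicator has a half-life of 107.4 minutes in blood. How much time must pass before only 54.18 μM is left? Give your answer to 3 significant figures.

143 minutes

Fraction remaining = 54.18/136 ≈ 0.39838.
n = log₂(136/54.18) = ln(2.5102)/ln 2 ≈ 1.3278 half-lives.
t = n × t½ = 1.3278 × 107.4 ≈ 142.6 minutes.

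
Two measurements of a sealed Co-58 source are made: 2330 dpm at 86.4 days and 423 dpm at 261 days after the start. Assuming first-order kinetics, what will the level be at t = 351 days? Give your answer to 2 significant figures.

Over Δt = 261 − 86.4 = 174.6 days, the level fell by a factor of 2330/423 ≈ 5.5083.
n = log₂(5.5083) ≈ 2.4616 half-lives, so t½ = 174.6/2.4616 ≈ 70.929 days.
From t = 261 to t = 351: 423 × (1/2)^((351−261)/70.929) ≈ 175.54 dpm.

180 dpm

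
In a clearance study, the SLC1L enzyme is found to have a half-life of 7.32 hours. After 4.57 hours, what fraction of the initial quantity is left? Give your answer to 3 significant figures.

n = 4.57/7.32 ≈ 0.62432 half-lives.
Fraction remaining = (1/2)^0.62432 ≈ 0.64873.

0.649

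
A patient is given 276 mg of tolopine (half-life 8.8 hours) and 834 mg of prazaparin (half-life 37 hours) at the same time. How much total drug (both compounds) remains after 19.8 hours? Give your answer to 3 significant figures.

tolopine: 276 × (1/2)^(19.8/8.8) = 276 × (1/2)^2.25 ≈ 58.022 mg.
prazaparin: 834 × (1/2)^(19.8/37) = 834 × (1/2)^0.53514 ≈ 575.54 mg.
Total = 58.022 + 575.54 ≈ 633.56 mg.

634 mg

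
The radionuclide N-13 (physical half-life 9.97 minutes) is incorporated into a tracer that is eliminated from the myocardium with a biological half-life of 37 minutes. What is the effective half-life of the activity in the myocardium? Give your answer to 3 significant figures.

7.85 minutes

1/t_eff = 1/t_phys + 1/t_biol = 1/9.97 + 1/37 = 0.12733 per minute.
t_eff = 9.97 × 37 / (9.97 + 37) ≈ 7.8537 minutes.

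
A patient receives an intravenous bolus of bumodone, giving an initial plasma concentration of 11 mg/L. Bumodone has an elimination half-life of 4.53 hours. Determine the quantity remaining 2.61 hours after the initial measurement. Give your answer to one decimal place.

Number of half-lives: n = 2.61/4.53 ≈ 0.57616.
Remaining = 11 × (1/2)^0.57616 = 11 × 0.67075 ≈ 7.3782 mg/L.

7.4 mg/L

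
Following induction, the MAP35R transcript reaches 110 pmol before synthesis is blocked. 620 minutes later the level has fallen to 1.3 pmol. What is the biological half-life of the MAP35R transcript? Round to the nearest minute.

97 minutes

A/A₀ = 1.3/110 ≈ 0.011818.
n = log₂(84.615) ≈ 6.4028 half-lives elapsed in 620 minutes.
t½ = 620/6.4028 ≈ 96.832 minutes.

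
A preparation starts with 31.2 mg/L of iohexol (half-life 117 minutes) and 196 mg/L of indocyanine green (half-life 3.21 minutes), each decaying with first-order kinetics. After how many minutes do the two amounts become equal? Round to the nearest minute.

9 minutes

Set 31.2·(1/2)^(t/117) = 196·(1/2)^(t/3.21).
Taking log₂: log₂(31.2/196) = t·(1/117 − 1/3.21).
log₂(0.15918) = -2.6512; 1/117 − 1/3.21 = -0.30298.
t = -2.6512 / -0.30298 ≈ 8.7505 minutes.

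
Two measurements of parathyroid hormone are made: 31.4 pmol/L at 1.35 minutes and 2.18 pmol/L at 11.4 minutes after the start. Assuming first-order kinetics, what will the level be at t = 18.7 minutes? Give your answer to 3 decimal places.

Over Δt = 11.4 − 1.35 = 10.05 minutes, the level fell by a factor of 31.4/2.18 ≈ 14.404.
n = log₂(14.404) ≈ 3.8484 half-lives, so t½ = 10.05/3.8484 ≈ 2.6115 minutes.
From t = 11.4 to t = 18.7: 2.18 × (1/2)^((18.7−11.4)/2.6115) ≈ 0.31404 pmol/L.

0.314 pmol/L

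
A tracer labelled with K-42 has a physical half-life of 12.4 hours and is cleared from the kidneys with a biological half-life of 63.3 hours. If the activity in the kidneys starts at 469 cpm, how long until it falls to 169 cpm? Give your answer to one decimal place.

15.3 hours

1/t_eff = 1/t_phys + 1/t_biol = 1/12.4 + 1/63.3 = 0.096443 per hour.
t_eff = 12.4 × 63.3 / (12.4 + 63.3) ≈ 10.369 hours.
n = log₂(469/169) ≈ 1.4726; t = 1.4726 × 10.369 ≈ 15.269 hours.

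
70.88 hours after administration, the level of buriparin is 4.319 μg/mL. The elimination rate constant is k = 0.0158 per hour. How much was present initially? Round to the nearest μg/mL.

13 μg/mL

t½ = ln 2 / k = 0.69315 / 0.0158 ≈ 43.87 hours.
Number of half-lives elapsed: n = 70.88/43.87 ≈ 1.6157.
A₀ = A × 2^n = 4.319 × 2^1.6157 = 4.319 × 3.0646 ≈ 13.236 μg/mL.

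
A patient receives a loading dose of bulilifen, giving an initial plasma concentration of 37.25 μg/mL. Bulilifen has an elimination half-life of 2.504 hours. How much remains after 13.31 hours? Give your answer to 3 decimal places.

Number of half-lives: n = 13.31/2.504 ≈ 5.3155.
Remaining = 37.25 × (1/2)^5.3155 = 37.25 × 0.025112 ≈ 0.93541 μg/mL.

0.935 μg/mL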